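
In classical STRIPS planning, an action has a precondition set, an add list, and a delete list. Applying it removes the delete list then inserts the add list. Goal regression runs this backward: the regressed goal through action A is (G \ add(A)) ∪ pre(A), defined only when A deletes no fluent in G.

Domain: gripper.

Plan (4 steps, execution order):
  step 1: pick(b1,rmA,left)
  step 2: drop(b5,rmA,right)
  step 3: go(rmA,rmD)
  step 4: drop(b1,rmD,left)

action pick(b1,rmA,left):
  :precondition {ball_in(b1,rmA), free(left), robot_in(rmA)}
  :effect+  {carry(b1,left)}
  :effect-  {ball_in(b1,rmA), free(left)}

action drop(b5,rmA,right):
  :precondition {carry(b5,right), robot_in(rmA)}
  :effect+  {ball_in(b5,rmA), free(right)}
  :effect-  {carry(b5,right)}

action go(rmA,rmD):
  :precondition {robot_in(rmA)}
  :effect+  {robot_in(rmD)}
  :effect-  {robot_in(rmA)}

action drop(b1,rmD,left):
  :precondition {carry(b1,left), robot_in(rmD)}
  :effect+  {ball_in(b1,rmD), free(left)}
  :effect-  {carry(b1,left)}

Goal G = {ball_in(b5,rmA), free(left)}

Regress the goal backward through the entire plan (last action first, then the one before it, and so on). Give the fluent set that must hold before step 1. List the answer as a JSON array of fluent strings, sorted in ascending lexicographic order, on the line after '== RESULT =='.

Work backward from the goal:
  through step 4 (drop(b1,rmD,left)): drop {free(left)}, keep {ball_in(b5,rmA)}, require {carry(b1,left), robot_in(rmD)}
    → {ball_in(b5,rmA), carry(b1,left), robot_in(rmD)}
  through step 3 (go(rmA,rmD)): drop {robot_in(rmD)}, keep {ball_in(b5,rmA), carry(b1,left)}, require {robot_in(rmA)}
    → {ball_in(b5,rmA), carry(b1,left), robot_in(rmA)}
  through step 2 (drop(b5,rmA,right)): drop {ball_in(b5,rmA)}, keep {carry(b1,left), robot_in(rmA)}, require {carry(b5,right), robot_in(rmA)}
    → {carry(b1,left), carry(b5,right), robot_in(rmA)}
  through step 1 (pick(b1,rmA,left)): drop {carry(b1,left)}, keep {carry(b5,right), robot_in(rmA)}, require {ball_in(b1,rmA), free(left), robot_in(rmA)}
    → {ball_in(b1,rmA), carry(b5,right), free(left), robot_in(rmA)}

== RESULT ==
["ball_in(b1,rmA)", "carry(b5,right)", "free(left)", "robot_in(rmA)"]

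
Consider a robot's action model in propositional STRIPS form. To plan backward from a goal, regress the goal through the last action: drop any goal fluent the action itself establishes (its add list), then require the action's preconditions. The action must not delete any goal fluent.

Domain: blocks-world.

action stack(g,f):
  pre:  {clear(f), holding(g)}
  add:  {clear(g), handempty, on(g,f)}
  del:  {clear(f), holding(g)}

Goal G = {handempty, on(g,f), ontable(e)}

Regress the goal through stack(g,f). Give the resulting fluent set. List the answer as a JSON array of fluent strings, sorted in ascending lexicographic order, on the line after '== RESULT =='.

Compute (G \ add) ∪ pre:
  G ∩ del = {}  (empty — regression defined)
  G \ add = {handempty, on(g,f), ontable(e)} \ {clear(g), handempty, on(g,f)} = {ontable(e)}
  ∪ pre   = {ontable(e)} ∪ {clear(f), holding(g)}
          = {clear(f), holding(g), ontable(e)}

== RESULT ==
["clear(f)", "holding(g)", "ontable(e)"]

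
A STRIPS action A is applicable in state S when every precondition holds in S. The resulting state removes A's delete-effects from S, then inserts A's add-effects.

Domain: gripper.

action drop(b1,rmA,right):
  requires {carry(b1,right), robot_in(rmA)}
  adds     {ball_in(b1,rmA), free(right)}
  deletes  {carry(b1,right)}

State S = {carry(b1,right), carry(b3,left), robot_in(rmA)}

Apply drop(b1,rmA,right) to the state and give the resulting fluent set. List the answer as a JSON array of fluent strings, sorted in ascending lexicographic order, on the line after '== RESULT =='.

Progress:
  pre ⊆ S: {carry(b1,right), robot_in(rmA)} ⊆ S  — applicable
  S \ del = {carry(b3,left), robot_in(rmA)}
  ∪ add   = {ball_in(b1,rmA), carry(b3,left), free(right), robot_in(rmA)}

== RESULT ==
["ball_in(b1,rmA)", "carry(b3,left)", "free(right)", "robot_in(rmA)"]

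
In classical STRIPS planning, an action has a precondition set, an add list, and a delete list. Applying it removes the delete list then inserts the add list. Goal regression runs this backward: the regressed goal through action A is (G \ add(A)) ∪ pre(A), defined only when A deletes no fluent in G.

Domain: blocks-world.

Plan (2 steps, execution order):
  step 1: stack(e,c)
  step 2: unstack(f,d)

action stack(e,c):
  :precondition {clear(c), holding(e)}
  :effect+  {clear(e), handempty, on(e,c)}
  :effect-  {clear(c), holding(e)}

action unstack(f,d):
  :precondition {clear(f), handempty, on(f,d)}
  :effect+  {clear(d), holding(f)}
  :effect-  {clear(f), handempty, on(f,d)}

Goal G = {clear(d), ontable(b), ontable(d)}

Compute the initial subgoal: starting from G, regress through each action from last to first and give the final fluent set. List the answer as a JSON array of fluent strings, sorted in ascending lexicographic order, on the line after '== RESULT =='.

Regress step by step:
  through step 2 (unstack(f,d)): drop {clear(d)}, keep {ontable(b), ontable(d)}, require {clear(f), handempty, on(f,d)}
    → {clear(f), handempty, on(f,d), ontable(b), ontable(d)}
  through step 1 (stack(e,c)): drop {handempty}, keep {clear(f), on(f,d), ontable(b), ontable(d)}, require {clear(c), holding(e)}
    → {clear(c), clear(f), holding(e), on(f,d), ontable(b), ontable(d)}

== RESULT ==
["clear(c)", "clear(f)", "holding(e)", "on(f,d)", "ontable(b)", "ontable(d)"]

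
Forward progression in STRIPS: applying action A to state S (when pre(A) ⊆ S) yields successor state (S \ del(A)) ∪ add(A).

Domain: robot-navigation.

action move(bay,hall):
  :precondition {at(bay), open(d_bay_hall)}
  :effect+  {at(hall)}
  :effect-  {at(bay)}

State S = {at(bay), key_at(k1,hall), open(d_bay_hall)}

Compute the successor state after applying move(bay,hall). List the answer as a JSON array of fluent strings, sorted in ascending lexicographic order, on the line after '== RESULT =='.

Progress:
  pre ⊆ S: {at(bay), open(d_bay_hall)} ⊆ S  — applicable
  S \ del = {key_at(k1,hall), open(d_bay_hall)}
  ∪ add   = {at(hall), key_at(k1,hall), open(d_bay_hall)}

== RESULT ==
["at(hall)", "key_at(k1,hall)", "open(d_bay_hall)"]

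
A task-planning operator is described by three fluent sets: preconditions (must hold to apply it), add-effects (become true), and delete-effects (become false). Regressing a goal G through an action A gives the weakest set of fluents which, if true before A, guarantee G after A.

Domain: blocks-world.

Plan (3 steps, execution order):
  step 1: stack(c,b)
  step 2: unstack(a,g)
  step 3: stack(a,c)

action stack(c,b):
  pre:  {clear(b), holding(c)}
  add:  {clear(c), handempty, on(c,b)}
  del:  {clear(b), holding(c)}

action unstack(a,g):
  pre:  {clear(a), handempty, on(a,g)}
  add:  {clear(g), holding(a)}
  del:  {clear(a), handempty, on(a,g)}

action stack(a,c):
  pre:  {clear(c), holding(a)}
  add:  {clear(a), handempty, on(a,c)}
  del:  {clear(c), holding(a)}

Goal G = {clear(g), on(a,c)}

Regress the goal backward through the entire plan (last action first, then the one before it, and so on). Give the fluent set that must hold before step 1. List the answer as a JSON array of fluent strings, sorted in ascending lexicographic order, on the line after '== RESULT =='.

Regress step by step:
  through step 3 (stack(a,c)): drop {on(a,c)}, keep {clear(g)}, require {clear(c), holding(a)}
    → {clear(c), clear(g), holding(a)}
  through step 2 (unstack(a,g)): drop {clear(g), holding(a)}, keep {clear(c)}, require {clear(a), handempty, on(a,g)}
    → {clear(a), clear(c), handempty, on(a,g)}
  through step 1 (stack(c,b)): drop {clear(c), handempty}, keep {clear(a), on(a,g)}, require {clear(b), holding(c)}
    → {clear(a), clear(b), holding(c), on(a,g)}

== RESULT ==
["clear(a)", "clear(b)", "holding(c)", "on(a,g)"]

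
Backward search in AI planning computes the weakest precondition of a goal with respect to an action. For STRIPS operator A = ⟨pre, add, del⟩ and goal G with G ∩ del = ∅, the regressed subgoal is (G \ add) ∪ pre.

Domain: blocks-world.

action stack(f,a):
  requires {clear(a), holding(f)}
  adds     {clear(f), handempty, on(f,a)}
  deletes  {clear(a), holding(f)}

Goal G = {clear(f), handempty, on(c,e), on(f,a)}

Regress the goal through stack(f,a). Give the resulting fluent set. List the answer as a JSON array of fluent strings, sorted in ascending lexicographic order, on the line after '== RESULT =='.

Compute (G \ add) ∪ pre:
  G ∩ del = {}  (empty — regression defined)
  G \ add = {clear(f), handempty, on(c,e), on(f,a)} \ {clear(f), handempty, on(f,a)} = {on(c,e)}
  ∪ pre   = {on(c,e)} ∪ {clear(a), holding(f)}
          = {clear(a), holding(f), on(c,e)}

== RESULT ==
["clear(a)", "holding(f)", "on(c,e)"]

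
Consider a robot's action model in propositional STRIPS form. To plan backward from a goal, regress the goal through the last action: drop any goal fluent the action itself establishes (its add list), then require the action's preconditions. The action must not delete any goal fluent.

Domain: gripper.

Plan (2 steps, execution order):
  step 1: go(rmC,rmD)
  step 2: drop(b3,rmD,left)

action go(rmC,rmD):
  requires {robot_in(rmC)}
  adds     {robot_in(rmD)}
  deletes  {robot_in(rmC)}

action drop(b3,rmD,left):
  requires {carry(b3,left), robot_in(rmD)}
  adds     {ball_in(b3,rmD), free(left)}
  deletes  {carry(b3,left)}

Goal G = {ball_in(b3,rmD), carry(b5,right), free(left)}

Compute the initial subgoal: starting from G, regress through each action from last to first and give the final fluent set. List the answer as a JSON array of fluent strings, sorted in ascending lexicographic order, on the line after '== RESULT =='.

Regress step by step:
  through step 2 (drop(b3,rmD,left)): drop {ball_in(b3,rmD), free(left)}, keep {carry(b5,right)}, require {carry(b3,left), robot_in(rmD)}
    → {carry(b3,left), carry(b5,right), robot_in(rmD)}
  through step 1 (go(rmC,rmD)): drop {robot_in(rmD)}, keep {carry(b3,left), carry(b5,right)}, require {robot_in(rmC)}
    → {carry(b3,left), carry(b5,right), robot_in(rmC)}

== RESULT ==
["carry(b3,left)", "carry(b5,right)", "robot_in(rmC)"]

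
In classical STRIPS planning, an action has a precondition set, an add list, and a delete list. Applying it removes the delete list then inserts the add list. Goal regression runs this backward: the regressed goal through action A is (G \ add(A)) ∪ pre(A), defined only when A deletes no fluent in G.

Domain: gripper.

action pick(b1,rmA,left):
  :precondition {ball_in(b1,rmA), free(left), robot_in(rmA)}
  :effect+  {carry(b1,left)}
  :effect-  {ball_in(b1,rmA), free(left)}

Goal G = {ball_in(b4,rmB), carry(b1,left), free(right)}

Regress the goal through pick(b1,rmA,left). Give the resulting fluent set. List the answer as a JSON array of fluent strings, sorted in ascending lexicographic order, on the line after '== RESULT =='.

Regress:
  G ∩ del = {}  (empty — regression defined)
  G \ add = {ball_in(b4,rmB), carry(b1,left), free(right)} \ {carry(b1,left)} = {ball_in(b4,rmB), free(right)}
  ∪ pre   = {ball_in(b4,rmB), free(right)} ∪ {ball_in(b1,rmA), free(left), robot_in(rmA)}
          = {ball_in(b1,rmA), ball_in(b4,rmB), free(left), free(right), robot_in(rmA)}

== RESULT ==
["ball_in(b1,rmA)", "ball_in(b4,rmB)", "free(left)", "free(right)", "robot_in(rmA)"]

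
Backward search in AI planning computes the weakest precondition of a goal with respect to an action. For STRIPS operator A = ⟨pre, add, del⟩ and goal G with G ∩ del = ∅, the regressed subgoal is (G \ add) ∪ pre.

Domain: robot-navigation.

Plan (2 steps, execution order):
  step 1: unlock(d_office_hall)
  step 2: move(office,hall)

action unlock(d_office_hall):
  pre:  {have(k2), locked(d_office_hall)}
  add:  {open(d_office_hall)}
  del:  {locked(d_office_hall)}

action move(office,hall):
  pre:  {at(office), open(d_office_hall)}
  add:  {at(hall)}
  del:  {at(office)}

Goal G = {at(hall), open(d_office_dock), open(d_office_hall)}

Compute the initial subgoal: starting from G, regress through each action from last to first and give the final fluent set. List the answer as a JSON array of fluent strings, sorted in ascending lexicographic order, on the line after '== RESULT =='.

Work backward from the goal:
  through step 2 (move(office,hall)): drop {at(hall)}, keep {open(d_office_dock), open(d_office_hall)}, require {at(office), open(d_office_hall)}
    → {at(office), open(d_office_dock), open(d_office_hall)}
  through step 1 (unlock(d_office_hall)): drop {open(d_office_hall)}, keep {at(office), open(d_office_dock)}, require {have(k2), locked(d_office_hall)}
    → {at(office), have(k2), locked(d_office_hall), open(d_office_dock)}

== RESULT ==
["at(office)", "have(k2)", "locked(d_office_hall)", "open(d_office_dock)"]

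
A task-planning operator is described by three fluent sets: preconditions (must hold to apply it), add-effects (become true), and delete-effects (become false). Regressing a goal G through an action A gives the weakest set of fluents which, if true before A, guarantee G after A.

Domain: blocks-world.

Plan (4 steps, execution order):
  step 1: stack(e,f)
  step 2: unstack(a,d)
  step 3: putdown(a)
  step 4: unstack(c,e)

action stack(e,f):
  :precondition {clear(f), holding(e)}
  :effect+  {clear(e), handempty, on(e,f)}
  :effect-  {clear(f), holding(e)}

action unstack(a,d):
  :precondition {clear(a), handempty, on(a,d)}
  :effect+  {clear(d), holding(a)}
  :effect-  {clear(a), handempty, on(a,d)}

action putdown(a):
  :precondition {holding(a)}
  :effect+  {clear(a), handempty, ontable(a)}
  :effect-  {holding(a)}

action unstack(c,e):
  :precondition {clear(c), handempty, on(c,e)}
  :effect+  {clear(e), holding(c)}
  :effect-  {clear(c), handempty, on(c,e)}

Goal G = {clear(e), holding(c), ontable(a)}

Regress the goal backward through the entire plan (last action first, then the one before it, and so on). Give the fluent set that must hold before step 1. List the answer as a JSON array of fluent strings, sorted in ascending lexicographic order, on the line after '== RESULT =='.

Work backward from the goal:
  through step 4 (unstack(c,e)): drop {clear(e), holding(c)}, keep {ontable(a)}, require {clear(c), handempty, on(c,e)}
    → {clear(c), handempty, on(c,e), ontable(a)}
  through step 3 (putdown(a)): drop {handempty, ontable(a)}, keep {clear(c), on(c,e)}, require {holding(a)}
    → {clear(c), holding(a), on(c,e)}
  through step 2 (unstack(a,d)): drop {holding(a)}, keep {clear(c), on(c,e)}, require {clear(a), handempty, on(a,d)}
    → {clear(a), clear(c), handempty, on(a,d), on(c,e)}
  through step 1 (stack(e,f)): drop {handempty}, keep {clear(a), clear(c), on(a,d), on(c,e)}, require {clear(f), holding(e)}
    → {clear(a), clear(c), clear(f), holding(e), on(a,d), on(c,e)}

== RESULT ==
["clear(a)", "clear(c)", "clear(f)", "holding(e)", "on(a,d)", "on(c,e)"]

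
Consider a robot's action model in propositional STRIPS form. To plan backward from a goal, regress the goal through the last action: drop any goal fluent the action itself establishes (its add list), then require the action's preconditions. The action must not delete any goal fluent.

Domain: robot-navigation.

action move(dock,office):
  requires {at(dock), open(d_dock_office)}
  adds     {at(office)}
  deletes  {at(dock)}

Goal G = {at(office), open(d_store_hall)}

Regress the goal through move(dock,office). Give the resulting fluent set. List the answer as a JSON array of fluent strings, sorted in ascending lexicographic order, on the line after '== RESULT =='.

Regress:
  G ∩ del = {}  (empty — regression defined)
  G \ add = {at(office), open(d_store_hall)} \ {at(office)} = {open(d_store_hall)}
  ∪ pre   = {open(d_store_hall)} ∪ {at(dock), open(d_dock_office)}
          = {at(dock), open(d_dock_office), open(d_store_hall)}

== RESULT ==
["at(dock)", "open(d_dock_office)", "open(d_store_hall)"]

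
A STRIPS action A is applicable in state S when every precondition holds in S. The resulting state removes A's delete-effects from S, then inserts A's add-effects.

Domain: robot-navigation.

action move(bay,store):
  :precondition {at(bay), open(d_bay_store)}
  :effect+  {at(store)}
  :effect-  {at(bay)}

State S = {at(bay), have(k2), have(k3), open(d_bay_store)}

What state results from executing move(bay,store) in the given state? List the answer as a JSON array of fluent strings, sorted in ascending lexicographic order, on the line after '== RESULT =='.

Compute (S \ del) ∪ add:
  pre ⊆ S: {at(bay), open(d_bay_store)} ⊆ S  — applicable
  S \ del = {have(k2), have(k3), open(d_bay_store)}
  ∪ add   = {at(store), have(k2), have(k3), open(d_bay_store)}

== RESULT ==
["at(store)", "have(k2)", "have(k3)", "open(d_bay_store)"]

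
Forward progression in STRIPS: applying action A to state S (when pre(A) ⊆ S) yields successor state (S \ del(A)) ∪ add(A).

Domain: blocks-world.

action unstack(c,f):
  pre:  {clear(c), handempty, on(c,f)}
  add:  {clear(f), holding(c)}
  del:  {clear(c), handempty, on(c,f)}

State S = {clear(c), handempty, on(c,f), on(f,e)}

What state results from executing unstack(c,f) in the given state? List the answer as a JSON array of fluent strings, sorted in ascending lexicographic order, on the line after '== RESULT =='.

Compute (S \ del) ∪ add:
  pre ⊆ S: {clear(c), handempty, on(c,f)} ⊆ S  — applicable
  S \ del = {on(f,e)}
  ∪ add   = {clear(f), holding(c), on(f,e)}

== RESULT ==
["clear(f)", "holding(c)", "on(f,e)"]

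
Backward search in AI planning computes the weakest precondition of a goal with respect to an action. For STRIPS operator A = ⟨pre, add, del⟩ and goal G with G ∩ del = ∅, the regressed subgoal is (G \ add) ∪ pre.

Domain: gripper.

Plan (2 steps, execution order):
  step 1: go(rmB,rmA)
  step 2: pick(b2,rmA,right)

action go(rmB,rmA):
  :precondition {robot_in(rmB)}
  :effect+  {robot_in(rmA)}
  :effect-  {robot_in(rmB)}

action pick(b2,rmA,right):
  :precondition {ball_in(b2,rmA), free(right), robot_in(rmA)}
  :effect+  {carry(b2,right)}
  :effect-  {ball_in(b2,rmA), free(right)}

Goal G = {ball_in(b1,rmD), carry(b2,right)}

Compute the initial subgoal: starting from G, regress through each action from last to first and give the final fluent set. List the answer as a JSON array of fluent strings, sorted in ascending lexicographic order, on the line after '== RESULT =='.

Regress step by step:
  through step 2 (pick(b2,rmA,right)): drop {carry(b2,right)}, keep {ball_in(b1,rmD)}, require {ball_in(b2,rmA), free(right), robot_in(rmA)}
    → {ball_in(b1,rmD), ball_in(b2,rmA), free(right), robot_in(rmA)}
  through step 1 (go(rmB,rmA)): drop {robot_in(rmA)}, keep {ball_in(b1,rmD), ball_in(b2,rmA), free(right)}, require {robot_in(rmB)}
    → {ball_in(b1,rmD), ball_in(b2,rmA), free(right), robot_in(rmB)}

== RESULT ==
["ball_in(b1,rmD)", "ball_in(b2,rmA)", "free(right)", "robot_in(rmB)"]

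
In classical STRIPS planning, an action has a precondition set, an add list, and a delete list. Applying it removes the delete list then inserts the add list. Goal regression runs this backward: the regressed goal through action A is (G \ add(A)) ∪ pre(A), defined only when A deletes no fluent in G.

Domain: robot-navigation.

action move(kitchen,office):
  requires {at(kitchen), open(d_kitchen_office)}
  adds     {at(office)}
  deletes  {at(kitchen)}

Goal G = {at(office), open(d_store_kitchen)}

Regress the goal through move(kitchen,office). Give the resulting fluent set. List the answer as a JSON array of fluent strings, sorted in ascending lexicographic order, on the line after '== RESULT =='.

Compute (G \ add) ∪ pre:
  G ∩ del = {}  (empty — regression defined)
  G \ add = {at(office), open(d_store_kitchen)} \ {at(office)} = {open(d_store_kitchen)}
  ∪ pre   = {open(d_store_kitchen)} ∪ {at(kitchen), open(d_kitchen_office)}
          = {at(kitchen), open(d_kitchen_office), open(d_store_kitchen)}

== RESULT ==
["at(kitchen)", "open(d_kitchen_office)", "open(d_store_kitchen)"]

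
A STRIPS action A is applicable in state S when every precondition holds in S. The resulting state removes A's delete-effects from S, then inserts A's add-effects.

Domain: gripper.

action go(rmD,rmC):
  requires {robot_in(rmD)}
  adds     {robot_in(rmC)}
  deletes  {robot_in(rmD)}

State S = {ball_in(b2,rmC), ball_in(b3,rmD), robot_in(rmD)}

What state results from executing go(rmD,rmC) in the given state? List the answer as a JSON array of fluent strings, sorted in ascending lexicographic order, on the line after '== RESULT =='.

Compute (S \ del) ∪ add:
  pre ⊆ S: {robot_in(rmD)} ⊆ S  — applicable
  S \ del = {ball_in(b2,rmC), ball_in(b3,rmD)}
  ∪ add   = {ball_in(b2,rmC), ball_in(b3,rmD), robot_in(rmC)}

== RESULT ==
["ball_in(b2,rmC)", "ball_in(b3,rmD)", "robot_in(rmC)"]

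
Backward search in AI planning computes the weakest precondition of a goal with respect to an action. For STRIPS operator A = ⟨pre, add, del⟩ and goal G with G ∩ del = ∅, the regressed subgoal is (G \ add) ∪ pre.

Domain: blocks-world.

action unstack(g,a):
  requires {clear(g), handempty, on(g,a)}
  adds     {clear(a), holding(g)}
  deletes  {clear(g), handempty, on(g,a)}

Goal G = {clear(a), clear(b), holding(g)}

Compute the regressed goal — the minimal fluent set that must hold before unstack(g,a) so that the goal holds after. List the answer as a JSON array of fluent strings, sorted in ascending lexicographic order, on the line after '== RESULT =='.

Regress:
  G ∩ del = {}  (empty — regression defined)
  G \ add = {clear(a), clear(b), holding(g)} \ {clear(a), holding(g)} = {clear(b)}
  ∪ pre   = {clear(b)} ∪ {clear(g), handempty, on(g,a)}
          = {clear(b), clear(g), handempty, on(g,a)}

== RESULT ==
["clear(b)", "clear(g)", "handempty", "on(g,a)"]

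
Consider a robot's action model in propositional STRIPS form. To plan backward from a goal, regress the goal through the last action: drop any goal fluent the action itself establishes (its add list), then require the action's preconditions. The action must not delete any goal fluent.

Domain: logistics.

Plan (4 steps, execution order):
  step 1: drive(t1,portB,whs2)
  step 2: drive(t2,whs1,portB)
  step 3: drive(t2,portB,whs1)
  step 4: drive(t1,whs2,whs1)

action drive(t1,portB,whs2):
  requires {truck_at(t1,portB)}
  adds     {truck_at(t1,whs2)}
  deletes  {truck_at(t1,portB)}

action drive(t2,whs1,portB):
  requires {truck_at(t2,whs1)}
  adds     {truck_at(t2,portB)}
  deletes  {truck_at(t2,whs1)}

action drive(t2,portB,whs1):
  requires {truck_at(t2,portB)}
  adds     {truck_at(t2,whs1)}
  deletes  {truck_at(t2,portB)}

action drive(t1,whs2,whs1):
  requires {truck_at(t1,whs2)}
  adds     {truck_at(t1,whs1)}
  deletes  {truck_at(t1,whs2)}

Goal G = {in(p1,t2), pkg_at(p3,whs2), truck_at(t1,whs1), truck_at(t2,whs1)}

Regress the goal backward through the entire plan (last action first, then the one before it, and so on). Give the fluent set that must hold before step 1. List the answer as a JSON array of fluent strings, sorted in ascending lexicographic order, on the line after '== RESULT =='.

Work backward from the goal:
  through step 4 (drive(t1,whs2,whs1)): drop {truck_at(t1,whs1)}, keep {in(p1,t2), pkg_at(p3,whs2), truck_at(t2,whs1)}, require {truck_at(t1,whs2)}
    → {in(p1,t2), pkg_at(p3,whs2), truck_at(t1,whs2), truck_at(t2,whs1)}
  through step 3 (drive(t2,portB,whs1)): drop {truck_at(t2,whs1)}, keep {in(p1,t2), pkg_at(p3,whs2), truck_at(t1,whs2)}, require {truck_at(t2,portB)}
    → {in(p1,t2), pkg_at(p3,whs2), truck_at(t1,whs2), truck_at(t2,portB)}
  through step 2 (drive(t2,whs1,portB)): drop {truck_at(t2,portB)}, keep {in(p1,t2), pkg_at(p3,whs2), truck_at(t1,whs2)}, require {truck_at(t2,whs1)}
    → {in(p1,t2), pkg_at(p3,whs2), truck_at(t1,whs2), truck_at(t2,whs1)}
  through step 1 (drive(t1,portB,whs2)): drop {truck_at(t1,whs2)}, keep {in(p1,t2), pkg_at(p3,whs2), truck_at(t2,whs1)}, require {truck_at(t1,portB)}
    → {in(p1,t2), pkg_at(p3,whs2), truck_at(t1,portB), truck_at(t2,whs1)}

== RESULT ==
["in(p1,t2)", "pkg_at(p3,whs2)", "truck_at(t1,portB)", "truck_at(t2,whs1)"]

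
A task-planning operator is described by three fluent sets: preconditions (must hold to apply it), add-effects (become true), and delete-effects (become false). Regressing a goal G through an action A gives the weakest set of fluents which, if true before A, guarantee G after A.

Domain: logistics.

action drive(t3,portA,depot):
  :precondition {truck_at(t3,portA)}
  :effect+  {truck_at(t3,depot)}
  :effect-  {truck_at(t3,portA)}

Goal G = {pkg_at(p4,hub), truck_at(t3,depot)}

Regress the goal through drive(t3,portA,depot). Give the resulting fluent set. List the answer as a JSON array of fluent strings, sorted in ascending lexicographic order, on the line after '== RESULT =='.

Regress:
  G ∩ del = {}  (empty — regression defined)
  G \ add = {pkg_at(p4,hub), truck_at(t3,depot)} \ {truck_at(t3,depot)} = {pkg_at(p4,hub)}
  ∪ pre   = {pkg_at(p4,hub)} ∪ {truck_at(t3,portA)}
          = {pkg_at(p4,hub), truck_at(t3,portA)}

== RESULT ==
["pkg_at(p4,hub)", "truck_at(t3,portA)"]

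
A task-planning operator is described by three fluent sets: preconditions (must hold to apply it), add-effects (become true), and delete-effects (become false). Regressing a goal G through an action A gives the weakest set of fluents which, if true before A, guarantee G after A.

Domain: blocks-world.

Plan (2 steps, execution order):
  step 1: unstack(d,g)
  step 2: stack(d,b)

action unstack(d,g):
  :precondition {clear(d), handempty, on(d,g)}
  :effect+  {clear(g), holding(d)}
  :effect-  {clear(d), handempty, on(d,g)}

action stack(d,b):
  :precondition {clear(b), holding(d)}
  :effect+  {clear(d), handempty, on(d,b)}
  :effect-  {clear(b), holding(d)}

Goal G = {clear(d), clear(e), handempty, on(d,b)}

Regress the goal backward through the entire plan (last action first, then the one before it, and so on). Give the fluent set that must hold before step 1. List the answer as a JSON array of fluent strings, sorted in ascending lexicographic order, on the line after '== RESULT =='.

Work backward from the goal:
  through step 2 (stack(d,b)): drop {clear(d), handempty, on(d,b)}, keep {clear(e)}, require {clear(b), holding(d)}
    → {clear(b), clear(e), holding(d)}
  through step 1 (unstack(d,g)): drop {holding(d)}, keep {clear(b), clear(e)}, require {clear(d), handempty, on(d,g)}
    → {clear(b), clear(d), clear(e), handempty, on(d,g)}

== RESULT ==
["clear(b)", "clear(d)", "clear(e)", "handempty", "on(d,g)"]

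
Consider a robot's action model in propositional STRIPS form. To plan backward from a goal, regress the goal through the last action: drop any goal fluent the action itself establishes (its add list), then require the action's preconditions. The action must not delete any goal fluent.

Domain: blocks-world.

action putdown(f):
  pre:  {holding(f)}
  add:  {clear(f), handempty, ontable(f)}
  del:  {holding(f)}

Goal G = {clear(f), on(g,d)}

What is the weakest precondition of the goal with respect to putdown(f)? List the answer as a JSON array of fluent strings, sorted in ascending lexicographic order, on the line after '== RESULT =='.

Compute (G \ add) ∪ pre:
  G ∩ del = {}  (empty — regression defined)
  G \ add = {clear(f), on(g,d)} \ {clear(f), handempty, ontable(f)} = {on(g,d)}
  ∪ pre   = {on(g,d)} ∪ {holding(f)}
          = {holding(f), on(g,d)}

== RESULT ==
["holding(f)", "on(g,d)"]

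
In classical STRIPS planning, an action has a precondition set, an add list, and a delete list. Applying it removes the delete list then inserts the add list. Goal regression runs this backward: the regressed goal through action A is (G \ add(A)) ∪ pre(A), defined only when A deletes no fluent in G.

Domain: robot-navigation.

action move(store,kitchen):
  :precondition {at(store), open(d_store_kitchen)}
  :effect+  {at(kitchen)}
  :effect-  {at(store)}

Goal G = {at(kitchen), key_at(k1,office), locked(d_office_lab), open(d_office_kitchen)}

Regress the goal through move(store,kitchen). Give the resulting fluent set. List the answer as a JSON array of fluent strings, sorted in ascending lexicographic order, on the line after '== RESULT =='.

Regress:
  G ∩ del = {}  (empty — regression defined)
  G \ add = {at(kitchen), key_at(k1,office), locked(d_office_lab), open(d_office_kitchen)} \ {at(kitchen)} = {key_at(k1,office), locked(d_office_lab), open(d_office_kitchen)}
  ∪ pre   = {key_at(k1,office), locked(d_office_lab), open(d_office_kitchen)} ∪ {at(store), open(d_store_kitchen)}
          = {at(store), key_at(k1,office), locked(d_office_lab), open(d_office_kitchen), open(d_store_kitchen)}

== RESULT ==
["at(store)", "key_at(k1,office)", "locked(d_office_lab)", "open(d_office_kitchen)", "open(d_store_kitchen)"]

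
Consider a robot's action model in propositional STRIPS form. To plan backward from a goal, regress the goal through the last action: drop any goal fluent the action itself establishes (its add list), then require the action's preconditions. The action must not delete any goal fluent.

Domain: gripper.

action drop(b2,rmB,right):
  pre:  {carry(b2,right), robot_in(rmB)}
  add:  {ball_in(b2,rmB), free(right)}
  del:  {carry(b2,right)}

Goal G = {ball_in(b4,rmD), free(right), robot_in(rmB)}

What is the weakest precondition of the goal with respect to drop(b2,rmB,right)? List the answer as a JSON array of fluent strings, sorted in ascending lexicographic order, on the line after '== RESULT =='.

Compute (G \ add) ∪ pre:
  G ∩ del = {}  (empty — regression defined)
  G \ add = {ball_in(b4,rmD), free(right), robot_in(rmB)} \ {ball_in(b2,rmB), free(right)} = {ball_in(b4,rmD), robot_in(rmB)}
  ∪ pre   = {ball_in(b4,rmD), robot_in(rmB)} ∪ {carry(b2,right), robot_in(rmB)}
          = {ball_in(b4,rmD), carry(b2,right), robot_in(rmB)}

== RESULT ==
["ball_in(b4,rmD)", "carry(b2,right)", "robot_in(rmB)"]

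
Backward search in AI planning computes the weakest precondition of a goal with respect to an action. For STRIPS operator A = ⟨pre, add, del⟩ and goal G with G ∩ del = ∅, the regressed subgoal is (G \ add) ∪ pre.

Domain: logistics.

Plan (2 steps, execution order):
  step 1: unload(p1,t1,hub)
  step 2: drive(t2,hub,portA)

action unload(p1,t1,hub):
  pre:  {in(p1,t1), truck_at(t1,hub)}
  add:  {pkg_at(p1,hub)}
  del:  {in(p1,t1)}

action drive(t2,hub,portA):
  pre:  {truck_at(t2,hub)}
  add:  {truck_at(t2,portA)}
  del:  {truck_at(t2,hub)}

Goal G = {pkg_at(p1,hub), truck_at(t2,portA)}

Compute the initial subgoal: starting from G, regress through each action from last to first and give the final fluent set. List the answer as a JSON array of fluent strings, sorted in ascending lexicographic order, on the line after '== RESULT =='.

Work backward from the goal:
  through step 2 (drive(t2,hub,portA)): drop {truck_at(t2,portA)}, keep {pkg_at(p1,hub)}, require {truck_at(t2,hub)}
    → {pkg_at(p1,hub), truck_at(t2,hub)}
  through step 1 (unload(p1,t1,hub)): drop {pkg_at(p1,hub)}, keep {truck_at(t2,hub)}, require {in(p1,t1), truck_at(t1,hub)}
    → {in(p1,t1), truck_at(t1,hub), truck_at(t2,hub)}

== RESULT ==
["in(p1,t1)", "truck_at(t1,hub)", "truck_at(t2,hub)"]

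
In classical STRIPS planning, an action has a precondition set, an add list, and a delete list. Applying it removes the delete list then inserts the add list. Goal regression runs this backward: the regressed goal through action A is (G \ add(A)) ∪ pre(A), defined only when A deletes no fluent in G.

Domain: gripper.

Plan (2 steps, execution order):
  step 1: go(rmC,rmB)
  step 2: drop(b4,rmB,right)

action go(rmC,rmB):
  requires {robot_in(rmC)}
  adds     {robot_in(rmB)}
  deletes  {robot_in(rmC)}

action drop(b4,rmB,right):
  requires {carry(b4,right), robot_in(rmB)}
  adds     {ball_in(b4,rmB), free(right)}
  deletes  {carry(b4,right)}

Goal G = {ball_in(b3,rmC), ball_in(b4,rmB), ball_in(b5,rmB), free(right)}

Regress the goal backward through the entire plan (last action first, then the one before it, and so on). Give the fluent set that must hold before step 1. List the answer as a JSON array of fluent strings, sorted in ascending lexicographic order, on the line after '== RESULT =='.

Work backward from the goal:
  through step 2 (drop(b4,rmB,right)): drop {ball_in(b4,rmB), free(right)}, keep {ball_in(b3,rmC), ball_in(b5,rmB)}, require {carry(b4,right), robot_in(rmB)}
    → {ball_in(b3,rmC), ball_in(b5,rmB), carry(b4,right), robot_in(rmB)}
  through step 1 (go(rmC,rmB)): drop {robot_in(rmB)}, keep {ball_in(b3,rmC), ball_in(b5,rmB), carry(b4,right)}, require {robot_in(rmC)}
    → {ball_in(b3,rmC), ball_in(b5,rmB), carry(b4,right), robot_in(rmC)}

== RESULT ==
["ball_in(b3,rmC)", "ball_in(b5,rmB)", "carry(b4,right)", "robot_in(rmC)"]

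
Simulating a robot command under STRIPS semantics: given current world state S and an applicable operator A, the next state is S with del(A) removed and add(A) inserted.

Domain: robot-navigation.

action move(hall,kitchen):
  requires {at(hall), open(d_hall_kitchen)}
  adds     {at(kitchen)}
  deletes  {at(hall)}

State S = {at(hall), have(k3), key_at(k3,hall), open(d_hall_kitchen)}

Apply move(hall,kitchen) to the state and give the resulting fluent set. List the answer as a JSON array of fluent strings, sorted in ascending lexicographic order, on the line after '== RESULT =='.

Compute (S \ del) ∪ add:
  pre ⊆ S: {at(hall), open(d_hall_kitchen)} ⊆ S  — applicable
  S \ del = {have(k3), key_at(k3,hall), open(d_hall_kitchen)}
  ∪ add   = {at(kitchen), have(k3), key_at(k3,hall), open(d_hall_kitchen)}

== RESULT ==
["at(kitchen)", "have(k3)", "key_at(k3,hall)", "open(d_hall_kitchen)"]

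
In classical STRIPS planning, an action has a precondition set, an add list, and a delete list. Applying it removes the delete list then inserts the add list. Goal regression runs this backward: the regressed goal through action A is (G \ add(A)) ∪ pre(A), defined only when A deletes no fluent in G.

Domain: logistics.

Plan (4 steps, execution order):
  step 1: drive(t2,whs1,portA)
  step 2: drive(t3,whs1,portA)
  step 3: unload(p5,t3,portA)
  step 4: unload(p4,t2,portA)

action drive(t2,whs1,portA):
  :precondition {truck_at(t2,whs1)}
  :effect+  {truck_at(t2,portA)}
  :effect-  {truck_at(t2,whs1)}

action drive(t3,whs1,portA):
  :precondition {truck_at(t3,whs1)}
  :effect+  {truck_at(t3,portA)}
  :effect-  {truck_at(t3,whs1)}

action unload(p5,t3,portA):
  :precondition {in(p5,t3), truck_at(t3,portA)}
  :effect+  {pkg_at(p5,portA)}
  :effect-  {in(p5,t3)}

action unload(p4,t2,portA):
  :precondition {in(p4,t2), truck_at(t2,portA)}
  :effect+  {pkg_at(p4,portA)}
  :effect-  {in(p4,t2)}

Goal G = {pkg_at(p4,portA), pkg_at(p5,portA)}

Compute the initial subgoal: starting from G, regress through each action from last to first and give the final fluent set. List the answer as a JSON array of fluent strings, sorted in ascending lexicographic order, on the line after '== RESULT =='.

Work backward from the goal:
  through step 4 (unload(p4,t2,portA)): drop {pkg_at(p4,portA)}, keep {pkg_at(p5,portA)}, require {in(p4,t2), truck_at(t2,portA)}
    → {in(p4,t2), pkg_at(p5,portA), truck_at(t2,portA)}
  through step 3 (unload(p5,t3,portA)): drop {pkg_at(p5,portA)}, keep {in(p4,t2), truck_at(t2,portA)}, require {in(p5,t3), truck_at(t3,portA)}
    → {in(p4,t2), in(p5,t3), truck_at(t2,portA), truck_at(t3,portA)}
  through step 2 (drive(t3,whs1,portA)): drop {truck_at(t3,portA)}, keep {in(p4,t2), in(p5,t3), truck_at(t2,portA)}, require {truck_at(t3,whs1)}
    → {in(p4,t2), in(p5,t3), truck_at(t2,portA), truck_at(t3,whs1)}
  through step 1 (drive(t2,whs1,portA)): drop {truck_at(t2,portA)}, keep {in(p4,t2), in(p5,t3), truck_at(t3,whs1)}, require {truck_at(t2,whs1)}
    → {in(p4,t2), in(p5,t3), truck_at(t2,whs1), truck_at(t3,whs1)}

== RESULT ==
["in(p4,t2)", "in(p5,t3)", "truck_at(t2,whs1)", "truck_at(t3,whs1)"]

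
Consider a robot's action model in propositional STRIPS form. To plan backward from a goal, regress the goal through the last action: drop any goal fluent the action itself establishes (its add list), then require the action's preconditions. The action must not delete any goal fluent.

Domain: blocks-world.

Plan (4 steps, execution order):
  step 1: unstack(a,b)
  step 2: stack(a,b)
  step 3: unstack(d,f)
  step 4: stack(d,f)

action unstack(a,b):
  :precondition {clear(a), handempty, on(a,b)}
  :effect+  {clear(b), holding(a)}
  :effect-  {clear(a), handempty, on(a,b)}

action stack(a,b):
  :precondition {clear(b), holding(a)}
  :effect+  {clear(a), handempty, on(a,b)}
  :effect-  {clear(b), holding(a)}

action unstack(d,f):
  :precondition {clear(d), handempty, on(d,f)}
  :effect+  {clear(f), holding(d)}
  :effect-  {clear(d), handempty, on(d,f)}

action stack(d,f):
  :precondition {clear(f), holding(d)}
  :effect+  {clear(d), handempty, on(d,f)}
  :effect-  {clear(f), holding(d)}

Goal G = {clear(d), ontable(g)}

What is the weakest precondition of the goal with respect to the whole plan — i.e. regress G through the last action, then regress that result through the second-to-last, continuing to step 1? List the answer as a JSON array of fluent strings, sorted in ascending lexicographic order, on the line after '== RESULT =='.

Regress step by step:
  through step 4 (stack(d,f)): drop {clear(d)}, keep {ontable(g)}, require {clear(f), holding(d)}
    → {clear(f), holding(d), ontable(g)}
  through step 3 (unstack(d,f)): drop {clear(f), holding(d)}, keep {ontable(g)}, require {clear(d), handempty, on(d,f)}
    → {clear(d), handempty, on(d,f), ontable(g)}
  through step 2 (stack(a,b)): drop {handempty}, keep {clear(d), on(d,f), ontable(g)}, require {clear(b), holding(a)}
    → {clear(b), clear(d), holding(a), on(d,f), ontable(g)}
  through step 1 (unstack(a,b)): drop {clear(b), holding(a)}, keep {clear(d), on(d,f), ontable(g)}, require {clear(a), handempty, on(a,b)}
    → {clear(a), clear(d), handempty, on(a,b), on(d,f), ontable(g)}

== RESULT ==
["clear(a)", "clear(d)", "handempty", "on(a,b)", "on(d,f)", "ontable(g)"]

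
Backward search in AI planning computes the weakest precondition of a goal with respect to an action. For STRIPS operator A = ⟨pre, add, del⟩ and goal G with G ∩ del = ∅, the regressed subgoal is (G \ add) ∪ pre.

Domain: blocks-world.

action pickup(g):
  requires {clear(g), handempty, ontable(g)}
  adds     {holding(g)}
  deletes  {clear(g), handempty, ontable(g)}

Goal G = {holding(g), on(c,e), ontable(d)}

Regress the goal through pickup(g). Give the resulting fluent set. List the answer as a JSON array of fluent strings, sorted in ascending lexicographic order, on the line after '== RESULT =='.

Compute (G \ add) ∪ pre:
  G ∩ del = {}  (empty — regression defined)
  G \ add = {holding(g), on(c,e), ontable(d)} \ {holding(g)} = {on(c,e), ontable(d)}
  ∪ pre   = {on(c,e), ontable(d)} ∪ {clear(g), handempty, ontable(g)}
          = {clear(g), handempty, on(c,e), ontable(d), ontable(g)}

== RESULT ==
["clear(g)", "handempty", "on(c,e)", "ontable(d)", "ontable(g)"]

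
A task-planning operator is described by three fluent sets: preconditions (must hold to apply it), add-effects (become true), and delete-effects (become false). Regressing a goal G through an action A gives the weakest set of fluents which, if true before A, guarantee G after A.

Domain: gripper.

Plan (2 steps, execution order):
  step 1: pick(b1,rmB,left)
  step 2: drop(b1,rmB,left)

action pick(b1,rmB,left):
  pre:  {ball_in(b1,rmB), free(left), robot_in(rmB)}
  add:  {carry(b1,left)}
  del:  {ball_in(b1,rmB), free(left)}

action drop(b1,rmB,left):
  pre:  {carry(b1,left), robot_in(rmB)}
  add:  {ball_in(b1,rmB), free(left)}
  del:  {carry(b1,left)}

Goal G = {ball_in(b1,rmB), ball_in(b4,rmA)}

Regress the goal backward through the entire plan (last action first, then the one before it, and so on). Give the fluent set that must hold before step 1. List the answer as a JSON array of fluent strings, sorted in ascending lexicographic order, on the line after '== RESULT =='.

Work backward from the goal:
  through step 2 (drop(b1,rmB,left)): drop {ball_in(b1,rmB)}, keep {ball_in(b4,rmA)}, require {carry(b1,left), robot_in(rmB)}
    → {ball_in(b4,rmA), carry(b1,left), robot_in(rmB)}
  through step 1 (pick(b1,rmB,left)): drop {carry(b1,left)}, keep {ball_in(b4,rmA), robot_in(rmB)}, require {ball_in(b1,rmB), free(left), robot_in(rmB)}
    → {ball_in(b1,rmB), ball_in(b4,rmA), free(left), robot_in(rmB)}

== RESULT ==
["ball_in(b1,rmB)", "ball_in(b4,rmA)", "free(left)", "robot_in(rmB)"]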